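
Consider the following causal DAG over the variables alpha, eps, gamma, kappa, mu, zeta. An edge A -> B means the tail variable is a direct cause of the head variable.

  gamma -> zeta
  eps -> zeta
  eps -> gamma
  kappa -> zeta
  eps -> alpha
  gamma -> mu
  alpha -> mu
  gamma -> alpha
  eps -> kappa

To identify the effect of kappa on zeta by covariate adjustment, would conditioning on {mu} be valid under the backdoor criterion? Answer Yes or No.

Backdoor paths from kappa to zeta (paths whose first edge points into kappa):
  P1: kappa <- eps -> gamma -> zeta
  P2: kappa <- eps -> alpha <- gamma -> zeta
  P3: kappa <- eps -> alpha -> mu <- gamma -> zeta
  P4: kappa <- eps -> zeta
Condition 1 (no descendant of kappa in the set): holds — descendants of kappa are {zeta}; none are in {mu}.
Condition 2 (every backdoor path blocked by {mu}):
  P1: open — no interior node is in the conditioning set.
  P2: open — collider(s) alpha are conditioned on (or have a conditioned descendant) and no non-collider on the path is in the set.
  P3: open — collider(s) mu are conditioned on (or have a conditioned descendant) and no non-collider on the path is in the set.
  P4: open — no interior node is in the conditioning set.
{mu} does not satisfy the backdoor criterion.

No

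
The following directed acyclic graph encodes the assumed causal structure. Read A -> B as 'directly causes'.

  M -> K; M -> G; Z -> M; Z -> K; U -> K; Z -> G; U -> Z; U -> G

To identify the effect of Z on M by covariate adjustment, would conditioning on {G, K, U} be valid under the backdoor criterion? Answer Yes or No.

No

Backdoor paths from Z to M (paths whose first edge points into Z):
  P1: Z <- U -> G <- M
  P2: Z <- U -> K <- M
Condition 1 (no descendant of Z in the set): FAILS — G and K are descendants of Z.
Condition 2 (every backdoor path blocked by {G, K, U}):
  P1: blocked at fork node U ∈ conditioning set.
  P2: blocked at fork node U ∈ conditioning set.
{G, K, U} does not satisfy the backdoor criterion.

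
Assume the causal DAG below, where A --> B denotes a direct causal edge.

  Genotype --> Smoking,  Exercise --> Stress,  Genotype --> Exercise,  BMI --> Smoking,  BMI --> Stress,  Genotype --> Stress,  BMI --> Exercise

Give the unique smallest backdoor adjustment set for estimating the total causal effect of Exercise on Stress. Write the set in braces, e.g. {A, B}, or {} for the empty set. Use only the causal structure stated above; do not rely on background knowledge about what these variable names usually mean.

{BMI, Genotype}

Variables eligible for adjustment (non-descendants of Exercise, excluding Exercise and Stress): {BMI, Genotype, Smoking}.
Backdoor paths from Exercise to Stress:
  P1: Exercise <- Genotype -> Smoking <- BMI -> Stress
  P2: Exercise <- Genotype -> Stress
  P3: Exercise <- BMI -> Smoking <- Genotype -> Stress
  P4: Exercise <- BMI -> Stress
The empty set is not sufficient: P2 (Exercise <- Genotype -> Stress) has no collider blocking it and no conditioned non-collider, so it is open.
Try {BMI, Genotype}:
  P1: blocked at fork node Genotype ∈ conditioning set.
  P2: blocked at fork node Genotype ∈ conditioning set.
  P3: blocked at fork node BMI ∈ conditioning set.
  P4: blocked at fork node BMI ∈ conditioning set.
{BMI, Genotype} contains no descendant of Exercise and blocks every backdoor path.
Every element of {BMI, Genotype} is needed (dropping BMI leaves P4 open; dropping Genotype leaves P2 open), so no proper subset is valid.
Among all size-2 subsets of the eligible variables, only {BMI, Genotype} blocks every backdoor path, so it is the unique smallest valid adjustment set.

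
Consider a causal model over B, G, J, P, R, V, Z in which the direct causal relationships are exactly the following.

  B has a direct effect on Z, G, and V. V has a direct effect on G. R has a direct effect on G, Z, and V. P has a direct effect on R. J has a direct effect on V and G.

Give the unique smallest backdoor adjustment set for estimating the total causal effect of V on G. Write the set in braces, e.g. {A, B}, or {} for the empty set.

{B, J, R}

Variables eligible for adjustment (non-descendants of V, excluding V and G): {B, J, P, R, Z}.
Backdoor paths from V to G:
  P1: V <- B -> G
  P2: V <- B -> Z <- R -> G
  P3: V <- R -> G
  P4: V <- R -> Z <- B -> G
  P5: V <- J -> G
The empty set is not sufficient: P1 (V <- B -> G) has no collider blocking it and no conditioned non-collider, so it is open.
Try {B, J, R}:
  P1: blocked at fork node B ∈ conditioning set.
  P2: blocked at fork node B ∈ conditioning set.
  P3: blocked at fork node R ∈ conditioning set.
  P4: blocked at fork node R ∈ conditioning set.
  P5: blocked at fork node J ∈ conditioning set.
{B, J, R} contains no descendant of V and blocks every backdoor path.
Every element of {B, J, R} is needed (dropping B leaves P1 open; dropping J leaves P5 open; dropping R leaves P3 open), so no proper subset is valid.
Among all size-3 subsets of the eligible variables, only {B, J, R} blocks every backdoor path, so it is the unique smallest valid adjustment set.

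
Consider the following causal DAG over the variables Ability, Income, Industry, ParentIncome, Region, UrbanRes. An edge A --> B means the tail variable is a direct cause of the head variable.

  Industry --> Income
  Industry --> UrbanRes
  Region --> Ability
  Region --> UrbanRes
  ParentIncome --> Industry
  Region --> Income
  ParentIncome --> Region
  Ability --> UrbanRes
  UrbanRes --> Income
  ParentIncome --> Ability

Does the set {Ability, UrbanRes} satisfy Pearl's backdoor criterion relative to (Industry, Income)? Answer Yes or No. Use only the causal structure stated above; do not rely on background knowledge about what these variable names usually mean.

Backdoor paths from Industry to Income (paths whose first edge points into Industry):
  P1: Industry <- ParentIncome -> Region -> Ability -> UrbanRes -> Income
  P2: Industry <- ParentIncome -> Region -> UrbanRes -> Income
  P3: Industry <- ParentIncome -> Region -> Income
  P4: Industry <- ParentIncome -> Ability <- Region -> UrbanRes -> Income
  P5: Industry <- ParentIncome -> Ability <- Region -> Income
  P6: Industry <- ParentIncome -> Ability -> UrbanRes <- Region -> Income
  P7: Industry <- ParentIncome -> Ability -> UrbanRes -> Income
Condition 1 (no descendant of Industry in the set): FAILS — UrbanRes is a descendant of Industry.
Condition 2 (every backdoor path blocked by {Ability, UrbanRes}):
  P1: blocked at chain node Ability ∈ conditioning set.
  P2: blocked at chain node UrbanRes ∈ conditioning set.
  P3: open — no interior node is in the conditioning set.
  P4: blocked at chain node UrbanRes ∈ conditioning set.
  P5: open — collider(s) Ability are conditioned on (or have a conditioned descendant) and no non-collider on the path is in the set.
  P6: blocked at chain node Ability ∈ conditioning set.
  P7: blocked at chain node Ability ∈ conditioning set.
{Ability, UrbanRes} does not satisfy the backdoor criterion.

No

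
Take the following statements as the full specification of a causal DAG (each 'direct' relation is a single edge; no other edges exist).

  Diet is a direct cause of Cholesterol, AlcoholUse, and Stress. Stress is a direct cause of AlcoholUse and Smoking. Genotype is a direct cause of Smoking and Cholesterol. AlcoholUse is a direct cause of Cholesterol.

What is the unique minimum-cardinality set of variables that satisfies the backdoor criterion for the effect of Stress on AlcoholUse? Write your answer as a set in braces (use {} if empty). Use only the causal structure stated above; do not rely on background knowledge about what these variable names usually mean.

{Diet}

Variables eligible for adjustment (non-descendants of Stress, excluding Stress and AlcoholUse): {Diet, Genotype}.
Backdoor paths from Stress to AlcoholUse:
  P1: Stress <- Diet -> AlcoholUse
  P2: Stress <- Diet -> Cholesterol <- AlcoholUse
The empty set is not sufficient: P1 (Stress <- Diet -> AlcoholUse) has no collider blocking it and no conditioned non-collider, so it is open.
Try {Diet}:
  P1: blocked at fork node Diet ∈ conditioning set.
  P2: blocked at fork node Diet ∈ conditioning set.
{Diet} contains no descendant of Stress and blocks every backdoor path.
No other singleton works — e.g. {Genotype} leaves P1 open — so {Diet} is the unique smallest valid adjustment set.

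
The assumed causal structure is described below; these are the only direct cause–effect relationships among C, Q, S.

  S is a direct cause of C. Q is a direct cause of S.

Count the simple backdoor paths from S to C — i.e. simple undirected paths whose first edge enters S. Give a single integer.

0

A backdoor path from S to C is any simple undirected path whose first edge points into S (i.e. leaves S via a parent).
Parents of S: {Q}.
No simple path from any parent of S reaches C without revisiting S, so there are no backdoor paths.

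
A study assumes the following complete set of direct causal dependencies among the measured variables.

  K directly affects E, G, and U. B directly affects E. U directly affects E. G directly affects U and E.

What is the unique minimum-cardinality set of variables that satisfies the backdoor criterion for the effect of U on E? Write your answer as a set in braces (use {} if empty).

Variables eligible for adjustment (non-descendants of U, excluding U and E): {B, G, K}.
Backdoor paths from U to E:
  P1: U <- K -> G -> E
  P2: U <- K -> E
  P3: U <- G <- K -> E
  P4: U <- G -> E
The empty set is not sufficient: P1 (U <- K -> G -> E) has no collider blocking it and no conditioned non-collider, so it is open.
Try {G, K}:
  P1: blocked at fork node K ∈ conditioning set.
  P2: blocked at fork node K ∈ conditioning set.
  P3: blocked at chain node G ∈ conditioning set.
  P4: blocked at fork node G ∈ conditioning set.
{G, K} contains no descendant of U and blocks every backdoor path.
Every element of {G, K} is needed (dropping G leaves P4 open; dropping K leaves P2 open), so no proper subset is valid.
Among all size-2 subsets of the eligible variables, only {G, K} blocks every backdoor path, so it is the unique smallest valid adjustment set.

{G, K}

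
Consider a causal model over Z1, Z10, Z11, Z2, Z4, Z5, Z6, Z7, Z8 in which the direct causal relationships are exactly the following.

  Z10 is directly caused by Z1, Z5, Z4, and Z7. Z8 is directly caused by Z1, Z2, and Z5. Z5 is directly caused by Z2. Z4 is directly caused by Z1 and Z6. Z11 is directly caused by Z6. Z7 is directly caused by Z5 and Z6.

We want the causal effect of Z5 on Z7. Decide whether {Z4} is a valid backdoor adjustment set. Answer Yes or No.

Yes

Backdoor paths from Z5 to Z7 (paths whose first edge points into Z5):
  P1: Z5 <- Z2 -> Z8 <- Z1 -> Z4 <- Z6 -> Z7
  P2: Z5 <- Z2 -> Z8 <- Z1 -> Z4 -> Z10 <- Z7
  P3: Z5 <- Z2 -> Z8 <- Z1 -> Z10 <- Z7
  P4: Z5 <- Z2 -> Z8 <- Z1 -> Z10 <- Z4 <- Z6 -> Z7
Condition 1 (no descendant of Z5 in the set): holds — descendants of Z5 are {Z10, Z7, Z8}; none are in {Z4}.
Condition 2 (every backdoor path blocked by {Z4}):
  P1: blocked at collider Z8 (neither it nor any descendant is in the conditioning set).
  P2: blocked at collider Z8 (neither it nor any descendant is in the conditioning set).
  P3: blocked at collider Z8 (neither it nor any descendant is in the conditioning set).
  P4: blocked at collider Z8 (neither it nor any descendant is in the conditioning set).
{Z4} satisfies the backdoor criterion.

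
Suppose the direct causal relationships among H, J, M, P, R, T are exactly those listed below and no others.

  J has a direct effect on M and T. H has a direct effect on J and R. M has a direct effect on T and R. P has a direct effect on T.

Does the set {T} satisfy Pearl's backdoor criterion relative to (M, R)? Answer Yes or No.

Backdoor paths from M to R (paths whose first edge points into M):
  P1: M <- J <- H -> R
Condition 1 (no descendant of M in the set): FAILS — T is a descendant of M.
Condition 2 (every backdoor path blocked by {T}):
  P1: open — no interior node is in the conditioning set.
{T} does not satisfy the backdoor criterion.

No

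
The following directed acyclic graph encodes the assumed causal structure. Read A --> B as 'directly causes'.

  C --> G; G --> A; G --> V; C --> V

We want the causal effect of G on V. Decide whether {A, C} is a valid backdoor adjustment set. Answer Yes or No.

No

Backdoor paths from G to V (paths whose first edge points into G):
  P1: G <- C -> V
Condition 1 (no descendant of G in the set): FAILS — A is a descendant of G.
Condition 2 (every backdoor path blocked by {A, C}):
  P1: blocked at fork node C ∈ conditioning set.
{A, C} does not satisfy the backdoor criterion.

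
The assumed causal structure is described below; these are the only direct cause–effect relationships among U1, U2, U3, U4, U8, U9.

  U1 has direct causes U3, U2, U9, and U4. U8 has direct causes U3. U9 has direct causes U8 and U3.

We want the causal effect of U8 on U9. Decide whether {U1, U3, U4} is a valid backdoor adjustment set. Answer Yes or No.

No

Backdoor paths from U8 to U9 (paths whose first edge points into U8):
  P1: U8 <- U3 -> U9
  P2: U8 <- U3 -> U1 <- U9
Condition 1 (no descendant of U8 in the set): FAILS — U1 is a descendant of U8.
Condition 2 (every backdoor path blocked by {U1, U3, U4}):
  P1: blocked at fork node U3 ∈ conditioning set.
  P2: blocked at fork node U3 ∈ conditioning set.
{U1, U3, U4} does not satisfy the backdoor criterion.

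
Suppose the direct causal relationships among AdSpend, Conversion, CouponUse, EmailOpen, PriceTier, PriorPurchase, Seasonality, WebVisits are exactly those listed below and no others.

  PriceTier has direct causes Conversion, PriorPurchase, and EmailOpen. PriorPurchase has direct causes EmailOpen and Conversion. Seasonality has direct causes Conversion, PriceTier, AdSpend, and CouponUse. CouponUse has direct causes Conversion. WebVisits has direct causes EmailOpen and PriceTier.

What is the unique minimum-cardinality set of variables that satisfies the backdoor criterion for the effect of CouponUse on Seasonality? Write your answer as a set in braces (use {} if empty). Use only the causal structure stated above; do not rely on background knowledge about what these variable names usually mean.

Variables eligible for adjustment (non-descendants of CouponUse, excluding CouponUse and Seasonality): {AdSpend, Conversion, EmailOpen, PriceTier, PriorPurchase, WebVisits}.
Backdoor paths from CouponUse to Seasonality:
  P1: CouponUse <- Conversion -> PriorPurchase <- EmailOpen -> PriceTier -> Seasonality
  P2: CouponUse <- Conversion -> PriorPurchase <- EmailOpen -> WebVisits <- PriceTier -> Seasonality
  P3: CouponUse <- Conversion -> PriorPurchase -> PriceTier -> Seasonality
  P4: CouponUse <- Conversion -> PriceTier -> Seasonality
  P5: CouponUse <- Conversion -> Seasonality
The empty set is not sufficient: P3 (CouponUse <- Conversion -> PriorPurchase -> PriceTier -> Seasonality) has no collider blocking it and no conditioned non-collider, so it is open.
Try {Conversion}:
  P1: blocked at fork node Conversion ∈ conditioning set.
  P2: blocked at fork node Conversion ∈ conditioning set.
  P3: blocked at fork node Conversion ∈ conditioning set.
  P4: blocked at fork node Conversion ∈ conditioning set.
  P5: blocked at fork node Conversion ∈ conditioning set.
{Conversion} contains no descendant of CouponUse and blocks every backdoor path.
No other singleton works — e.g. {EmailOpen} leaves P3 open — so {Conversion} is the unique smallest valid adjustment set.

{Conversion}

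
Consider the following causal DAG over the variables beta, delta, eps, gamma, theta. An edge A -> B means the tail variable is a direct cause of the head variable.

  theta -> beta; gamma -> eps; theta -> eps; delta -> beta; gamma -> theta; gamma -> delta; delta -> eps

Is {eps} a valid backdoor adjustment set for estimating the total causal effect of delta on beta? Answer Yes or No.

No

Backdoor paths from delta to beta (paths whose first edge points into delta):
  P1: delta <- gamma -> theta -> beta
  P2: delta <- gamma -> eps <- theta -> beta
Condition 1 (no descendant of delta in the set): FAILS — eps is a descendant of delta.
Condition 2 (every backdoor path blocked by {eps}):
  P1: open — no interior node is in the conditioning set.
  P2: open — collider(s) eps are conditioned on (or have a conditioned descendant) and no non-collider on the path is in the set.
{eps} does not satisfy the backdoor criterion.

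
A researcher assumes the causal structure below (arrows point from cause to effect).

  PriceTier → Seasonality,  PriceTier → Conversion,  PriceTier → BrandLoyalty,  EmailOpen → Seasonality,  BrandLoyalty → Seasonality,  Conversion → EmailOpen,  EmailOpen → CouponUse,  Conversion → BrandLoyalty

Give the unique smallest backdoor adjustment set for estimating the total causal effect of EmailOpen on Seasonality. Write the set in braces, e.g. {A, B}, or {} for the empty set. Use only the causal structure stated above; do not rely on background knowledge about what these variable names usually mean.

Variables eligible for adjustment (non-descendants of EmailOpen, excluding EmailOpen and Seasonality): {BrandLoyalty, Conversion, PriceTier}.
Backdoor paths from EmailOpen to Seasonality:
  P1: EmailOpen <- Conversion <- PriceTier -> BrandLoyalty -> Seasonality
  P2: EmailOpen <- Conversion <- PriceTier -> Seasonality
  P3: EmailOpen <- Conversion -> BrandLoyalty <- PriceTier -> Seasonality
  P4: EmailOpen <- Conversion -> BrandLoyalty -> Seasonality
The empty set is not sufficient: P1 (EmailOpen <- Conversion <- PriceTier -> BrandLoyalty -> Seasonality) has no collider blocking it and no conditioned non-collider, so it is open.
Try {Conversion}:
  P1: blocked at chain node Conversion ∈ conditioning set.
  P2: blocked at chain node Conversion ∈ conditioning set.
  P3: blocked at fork node Conversion ∈ conditioning set.
  P4: blocked at fork node Conversion ∈ conditioning set.
{Conversion} contains no descendant of EmailOpen and blocks every backdoor path.
No other singleton works — e.g. {PriceTier} leaves P4 open — so {Conversion} is the unique smallest valid adjustment set.

{Conversion}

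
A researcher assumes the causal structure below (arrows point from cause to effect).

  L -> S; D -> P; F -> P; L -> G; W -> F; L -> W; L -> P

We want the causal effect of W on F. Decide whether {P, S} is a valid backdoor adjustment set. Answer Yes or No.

No

Backdoor paths from W to F (paths whose first edge points into W):
  P1: W <- L -> P <- F
Condition 1 (no descendant of W in the set): FAILS — P is a descendant of W.
Condition 2 (every backdoor path blocked by {P, S}):
  P1: open — collider(s) P are conditioned on (or have a conditioned descendant) and no non-collider on the path is in the set.
{P, S} does not satisfy the backdoor criterion.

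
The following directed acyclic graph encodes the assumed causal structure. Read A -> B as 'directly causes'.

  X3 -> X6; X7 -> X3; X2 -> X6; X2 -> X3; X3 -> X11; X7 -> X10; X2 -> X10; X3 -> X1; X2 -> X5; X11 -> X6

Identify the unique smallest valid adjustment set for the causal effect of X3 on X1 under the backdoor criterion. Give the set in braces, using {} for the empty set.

{}

Variables eligible for adjustment (non-descendants of X3, excluding X3 and X1): {X10, X2, X5, X7}.
Backdoor paths from X3 to X1:
  (none)
With no backdoor paths the empty set already satisfies the criterion, and it is trivially minimal.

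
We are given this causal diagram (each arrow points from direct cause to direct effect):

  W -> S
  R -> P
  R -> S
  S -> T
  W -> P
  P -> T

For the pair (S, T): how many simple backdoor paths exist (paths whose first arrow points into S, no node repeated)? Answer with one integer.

A backdoor path from S to T is any simple undirected path whose first edge points into S (i.e. leaves S via a parent).
Parents of S: {R, W}.
Enumerating:
  P1: S <- W -> P -> T
  P2: S <- R -> P -> T
That exhausts the simple backdoor paths. Count: 2.

2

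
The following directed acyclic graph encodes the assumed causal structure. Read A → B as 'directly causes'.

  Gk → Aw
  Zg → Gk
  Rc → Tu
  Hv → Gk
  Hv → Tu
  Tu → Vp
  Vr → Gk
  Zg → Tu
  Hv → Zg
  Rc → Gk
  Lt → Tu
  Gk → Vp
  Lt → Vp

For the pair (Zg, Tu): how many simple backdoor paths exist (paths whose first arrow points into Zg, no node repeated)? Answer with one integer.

4

A backdoor path from Zg to Tu is any simple undirected path whose first edge points into Zg (i.e. leaves Zg via a parent).
Parents of Zg: {Hv}.
Enumerating:
  P1: Zg <- Hv -> Gk <- Rc -> Tu
  P2: Zg <- Hv -> Gk -> Vp <- Lt -> Tu
  P3: Zg <- Hv -> Gk -> Vp <- Tu
  P4: Zg <- Hv -> Tu
That exhausts the simple backdoor paths. Count: 4.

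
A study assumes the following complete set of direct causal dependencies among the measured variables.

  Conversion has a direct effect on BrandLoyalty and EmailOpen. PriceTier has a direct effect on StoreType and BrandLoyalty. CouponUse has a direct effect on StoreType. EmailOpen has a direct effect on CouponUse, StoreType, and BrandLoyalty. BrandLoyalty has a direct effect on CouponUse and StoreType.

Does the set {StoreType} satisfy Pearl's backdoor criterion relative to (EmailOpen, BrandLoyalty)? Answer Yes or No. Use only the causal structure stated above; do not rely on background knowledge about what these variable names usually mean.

No

Backdoor paths from EmailOpen to BrandLoyalty (paths whose first edge points into EmailOpen):
  P1: EmailOpen <- Conversion -> BrandLoyalty
Condition 1 (no descendant of EmailOpen in the set): FAILS — StoreType is a descendant of EmailOpen.
Condition 2 (every backdoor path blocked by {StoreType}):
  P1: open — no interior node is in the conditioning set.
{StoreType} does not satisfy the backdoor criterion.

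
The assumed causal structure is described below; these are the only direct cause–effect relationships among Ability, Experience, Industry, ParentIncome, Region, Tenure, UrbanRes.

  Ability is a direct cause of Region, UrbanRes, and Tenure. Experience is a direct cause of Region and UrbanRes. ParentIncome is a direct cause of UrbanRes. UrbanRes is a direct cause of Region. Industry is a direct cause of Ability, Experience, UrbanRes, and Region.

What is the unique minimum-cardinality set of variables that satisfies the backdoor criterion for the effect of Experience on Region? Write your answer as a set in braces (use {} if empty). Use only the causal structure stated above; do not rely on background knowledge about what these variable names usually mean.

Variables eligible for adjustment (non-descendants of Experience, excluding Experience and Region): {Ability, Industry, ParentIncome, Tenure}.
Backdoor paths from Experience to Region:
  P1: Experience <- Industry -> Ability -> UrbanRes -> Region
  P2: Experience <- Industry -> Ability -> Region
  P3: Experience <- Industry -> UrbanRes <- Ability -> Region
  P4: Experience <- Industry -> UrbanRes -> Region
  P5: Experience <- Industry -> Region
The empty set is not sufficient: P1 (Experience <- Industry -> Ability -> UrbanRes -> Region) has no collider blocking it and no conditioned non-collider, so it is open.
Try {Industry}:
  P1: blocked at fork node Industry ∈ conditioning set.
  P2: blocked at fork node Industry ∈ conditioning set.
  P3: blocked at fork node Industry ∈ conditioning set.
  P4: blocked at fork node Industry ∈ conditioning set.
  P5: blocked at fork node Industry ∈ conditioning set.
{Industry} contains no descendant of Experience and blocks every backdoor path.
No other singleton works — e.g. {Ability} leaves P4 open — so {Industry} is the unique smallest valid adjustment set.

{Industry}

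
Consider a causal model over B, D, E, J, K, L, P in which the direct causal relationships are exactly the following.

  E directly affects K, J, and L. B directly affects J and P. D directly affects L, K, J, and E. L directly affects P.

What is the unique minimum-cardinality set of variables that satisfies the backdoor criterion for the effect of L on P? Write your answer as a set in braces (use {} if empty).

Variables eligible for adjustment (non-descendants of L, excluding L and P): {B, D, E, J, K}.
Backdoor paths from L to P:
  P1: L <- D -> E -> J <- B -> P
  P2: L <- D -> K <- E -> J <- B -> P
  P3: L <- D -> J <- B -> P
  P4: L <- E <- D -> J <- B -> P
  P5: L <- E -> K <- D -> J <- B -> P
  P6: L <- E -> J <- B -> P
Each backdoor path contains an unconditioned collider, so every path is already blocked with the empty conditioning set:
  P1: blocked at collider J (neither it nor any descendant is in the conditioning set).
  P2: blocked at collider K (neither it nor any descendant is in the conditioning set).
  P3: blocked at collider J (neither it nor any descendant is in the conditioning set).
  P4: blocked at collider J (neither it nor any descendant is in the conditioning set).
  P5: blocked at collider K (neither it nor any descendant is in the conditioning set).
  P6: blocked at collider J (neither it nor any descendant is in the conditioning set).
The empty set is therefore the unique smallest valid set.

{}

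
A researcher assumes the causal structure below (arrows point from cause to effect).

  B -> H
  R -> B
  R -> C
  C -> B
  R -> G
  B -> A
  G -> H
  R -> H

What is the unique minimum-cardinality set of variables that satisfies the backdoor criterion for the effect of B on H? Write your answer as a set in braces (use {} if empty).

{R}

Variables eligible for adjustment (non-descendants of B, excluding B and H): {C, G, R}.
Backdoor paths from B to H:
  P1: B <- R -> G -> H
  P2: B <- R -> H
  P3: B <- C <- R -> G -> H
  P4: B <- C <- R -> H
The empty set is not sufficient: P1 (B <- R -> G -> H) has no collider blocking it and no conditioned non-collider, so it is open.
Try {R}:
  P1: blocked at fork node R ∈ conditioning set.
  P2: blocked at fork node R ∈ conditioning set.
  P3: blocked at fork node R ∈ conditioning set.
  P4: blocked at fork node R ∈ conditioning set.
{R} contains no descendant of B and blocks every backdoor path.
No other singleton works — e.g. {C} leaves P1 open — so {R} is the unique smallest valid adjustment set.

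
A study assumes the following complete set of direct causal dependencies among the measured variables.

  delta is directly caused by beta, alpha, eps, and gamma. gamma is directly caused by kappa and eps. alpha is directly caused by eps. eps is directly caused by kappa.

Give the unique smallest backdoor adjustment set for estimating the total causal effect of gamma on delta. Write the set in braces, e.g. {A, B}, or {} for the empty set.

Variables eligible for adjustment (non-descendants of gamma, excluding gamma and delta): {alpha, beta, eps, kappa}.
Backdoor paths from gamma to delta:
  P1: gamma <- kappa -> eps -> alpha -> delta
  P2: gamma <- kappa -> eps -> delta
  P3: gamma <- eps -> alpha -> delta
  P4: gamma <- eps -> delta
The empty set is not sufficient: P1 (gamma <- kappa -> eps -> alpha -> delta) has no collider blocking it and no conditioned non-collider, so it is open.
Try {eps}:
  P1: blocked at chain node eps ∈ conditioning set.
  P2: blocked at chain node eps ∈ conditioning set.
  P3: blocked at fork node eps ∈ conditioning set.
  P4: blocked at fork node eps ∈ conditioning set.
{eps} contains no descendant of gamma and blocks every backdoor path.
No other singleton works — e.g. {beta} leaves P1 open — so {eps} is the unique smallest valid adjustment set.

{eps}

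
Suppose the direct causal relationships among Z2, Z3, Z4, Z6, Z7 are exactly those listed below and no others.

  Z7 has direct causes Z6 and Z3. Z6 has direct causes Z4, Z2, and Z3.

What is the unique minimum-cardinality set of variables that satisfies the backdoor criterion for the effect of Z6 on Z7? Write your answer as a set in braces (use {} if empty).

{Z3}

Variables eligible for adjustment (non-descendants of Z6, excluding Z6 and Z7): {Z2, Z3, Z4}.
Backdoor paths from Z6 to Z7:
  P1: Z6 <- Z3 -> Z7
The empty set is not sufficient: P1 (Z6 <- Z3 -> Z7) has no collider blocking it and no conditioned non-collider, so it is open.
Try {Z3}:
  P1: blocked at fork node Z3 ∈ conditioning set.
{Z3} contains no descendant of Z6 and blocks every backdoor path.
No other singleton works — e.g. {Z2} leaves P1 open — so {Z3} is the unique smallest valid adjustment set.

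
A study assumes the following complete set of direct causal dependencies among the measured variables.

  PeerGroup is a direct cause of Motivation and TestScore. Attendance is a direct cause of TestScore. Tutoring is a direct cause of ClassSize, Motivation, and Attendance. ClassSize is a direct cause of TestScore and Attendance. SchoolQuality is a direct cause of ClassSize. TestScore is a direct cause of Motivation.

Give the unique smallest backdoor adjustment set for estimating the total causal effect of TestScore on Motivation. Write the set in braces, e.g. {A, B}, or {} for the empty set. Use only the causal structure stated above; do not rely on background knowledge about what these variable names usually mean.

Variables eligible for adjustment (non-descendants of TestScore, excluding TestScore and Motivation): {Attendance, ClassSize, PeerGroup, SchoolQuality, Tutoring}.
Backdoor paths from TestScore to Motivation:
  P1: TestScore <- ClassSize <- Tutoring -> Motivation
  P2: TestScore <- ClassSize -> Attendance <- Tutoring -> Motivation
  P3: TestScore <- Attendance <- Tutoring -> Motivation
  P4: TestScore <- Attendance <- ClassSize <- Tutoring -> Motivation
  P5: TestScore <- PeerGroup -> Motivation
The empty set is not sufficient: P1 (TestScore <- ClassSize <- Tutoring -> Motivation) has no collider blocking it and no conditioned non-collider, so it is open.
Try {PeerGroup, Tutoring}:
  P1: blocked at fork node Tutoring ∈ conditioning set.
  P2: blocked at collider Attendance (neither it nor any descendant is in the conditioning set).
  P3: blocked at fork node Tutoring ∈ conditioning set.
  P4: blocked at fork node Tutoring ∈ conditioning set.
  P5: blocked at fork node PeerGroup ∈ conditioning set.
{PeerGroup, Tutoring} contains no descendant of TestScore and blocks every backdoor path.
Every element of {PeerGroup, Tutoring} is needed (dropping PeerGroup leaves P5 open; dropping Tutoring leaves P1 open), so no proper subset is valid.
Among all size-2 subsets of the eligible variables, only {PeerGroup, Tutoring} blocks every backdoor path, so it is the unique smallest valid adjustment set.

{PeerGroup, Tutoring}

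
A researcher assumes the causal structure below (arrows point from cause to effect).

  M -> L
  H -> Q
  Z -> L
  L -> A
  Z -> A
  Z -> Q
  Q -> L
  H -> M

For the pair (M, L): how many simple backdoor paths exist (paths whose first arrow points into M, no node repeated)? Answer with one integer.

3

A backdoor path from M to L is any simple undirected path whose first edge points into M (i.e. leaves M via a parent).
Parents of M: {H}.
Enumerating:
  P1: M <- H -> Q <- Z -> L
  P2: M <- H -> Q <- Z -> A <- L
  P3: M <- H -> Q -> L
That exhausts the simple backdoor paths. Count: 3.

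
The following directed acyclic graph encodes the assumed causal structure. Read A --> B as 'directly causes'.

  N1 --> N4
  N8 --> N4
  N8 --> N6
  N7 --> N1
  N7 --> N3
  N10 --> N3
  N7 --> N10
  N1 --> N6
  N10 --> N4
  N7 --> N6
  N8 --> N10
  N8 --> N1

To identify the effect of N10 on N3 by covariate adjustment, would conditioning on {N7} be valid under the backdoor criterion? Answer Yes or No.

Backdoor paths from N10 to N3 (paths whose first edge points into N10):
  P1: N10 <- N8 -> N1 <- N7 -> N3
  P2: N10 <- N8 -> N1 -> N6 <- N7 -> N3
  P3: N10 <- N8 -> N6 <- N7 -> N3
  P4: N10 <- N8 -> N6 <- N1 <- N7 -> N3
  P5: N10 <- N8 -> N4 <- N1 <- N7 -> N3
  P6: N10 <- N8 -> N4 <- N1 -> N6 <- N7 -> N3
  P7: N10 <- N7 -> N3
Condition 1 (no descendant of N10 in the set): holds — descendants of N10 are {N3, N4}; none are in {N7}.
Condition 2 (every backdoor path blocked by {N7}):
  P1: blocked at collider N1 (neither it nor any descendant is in the conditioning set).
  P2: blocked at collider N6 (neither it nor any descendant is in the conditioning set).
  P3: blocked at collider N6 (neither it nor any descendant is in the conditioning set).
  P4: blocked at collider N6 (neither it nor any descendant is in the conditioning set).
  P5: blocked at collider N4 (neither it nor any descendant is in the conditioning set).
  P6: blocked at collider N4 (neither it nor any descendant is in the conditioning set).
  P7: blocked at fork node N7 ∈ conditioning set.
{N7} satisfies the backdoor criterion.

Yes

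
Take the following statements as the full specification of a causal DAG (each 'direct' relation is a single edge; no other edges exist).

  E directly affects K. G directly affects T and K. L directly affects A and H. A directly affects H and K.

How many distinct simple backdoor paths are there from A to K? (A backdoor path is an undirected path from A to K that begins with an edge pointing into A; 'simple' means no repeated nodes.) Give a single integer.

A backdoor path from A to K is any simple undirected path whose first edge points into A (i.e. leaves A via a parent).
Parents of A: {L}.
No simple path from any parent of A reaches K without revisiting A, so there are no backdoor paths.

0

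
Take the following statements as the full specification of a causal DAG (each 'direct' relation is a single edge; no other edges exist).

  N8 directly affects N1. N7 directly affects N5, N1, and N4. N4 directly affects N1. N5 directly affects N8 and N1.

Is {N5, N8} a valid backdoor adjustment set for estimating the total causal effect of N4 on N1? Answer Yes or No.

Backdoor paths from N4 to N1 (paths whose first edge points into N4):
  P1: N4 <- N7 -> N5 -> N8 -> N1
  P2: N4 <- N7 -> N5 -> N1
  P3: N4 <- N7 -> N1
Condition 1 (no descendant of N4 in the set): holds — descendants of N4 are {N1}; none are in {N5, N8}.
Condition 2 (every backdoor path blocked by {N5, N8}):
  P1: blocked at chain node N5 ∈ conditioning set.
  P2: blocked at chain node N5 ∈ conditioning set.
  P3: open — no interior node is in the conditioning set.
{N5, N8} does not satisfy the backdoor criterion.

No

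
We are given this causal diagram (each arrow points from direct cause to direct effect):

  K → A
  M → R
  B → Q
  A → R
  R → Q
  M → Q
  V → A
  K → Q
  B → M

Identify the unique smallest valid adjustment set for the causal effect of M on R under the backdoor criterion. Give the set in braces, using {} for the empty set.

Variables eligible for adjustment (non-descendants of M, excluding M and R): {A, B, K, V}.
Backdoor paths from M to R:
  P1: M <- B -> Q <- K -> A -> R
  P2: M <- B -> Q <- R
Each backdoor path contains an unconditioned collider, so every path is already blocked with the empty conditioning set:
  P1: blocked at collider Q (neither it nor any descendant is in the conditioning set).
  P2: blocked at collider Q (neither it nor any descendant is in the conditioning set).
The empty set is therefore the unique smallest valid set.

{}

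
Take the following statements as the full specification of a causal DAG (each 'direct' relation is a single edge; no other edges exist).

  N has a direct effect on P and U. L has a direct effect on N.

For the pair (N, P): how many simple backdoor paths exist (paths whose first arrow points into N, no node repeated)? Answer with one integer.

0

A backdoor path from N to P is any simple undirected path whose first edge points into N (i.e. leaves N via a parent).
Parents of N: {L}.
No simple path from any parent of N reaches P without revisiting N, so there are no backdoor paths.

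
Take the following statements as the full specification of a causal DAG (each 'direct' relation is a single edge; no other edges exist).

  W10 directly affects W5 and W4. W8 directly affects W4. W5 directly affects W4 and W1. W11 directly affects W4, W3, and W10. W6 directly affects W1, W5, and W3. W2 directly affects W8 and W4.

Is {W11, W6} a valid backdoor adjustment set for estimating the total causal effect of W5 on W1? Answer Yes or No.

Backdoor paths from W5 to W1 (paths whose first edge points into W5):
  P1: W5 <- W6 -> W1
  P2: W5 <- W10 <- W11 -> W3 <- W6 -> W1
  P3: W5 <- W10 -> W4 <- W11 -> W3 <- W6 -> W1
Condition 1 (no descendant of W5 in the set): holds — descendants of W5 are {W1, W4}; none are in {W11, W6}.
Condition 2 (every backdoor path blocked by {W11, W6}):
  P1: blocked at fork node W6 ∈ conditioning set.
  P2: blocked at fork node W11 ∈ conditioning set.
  P3: blocked at collider W4 (neither it nor any descendant is in the conditioning set).
{W11, W6} satisfies the backdoor criterion.

Yes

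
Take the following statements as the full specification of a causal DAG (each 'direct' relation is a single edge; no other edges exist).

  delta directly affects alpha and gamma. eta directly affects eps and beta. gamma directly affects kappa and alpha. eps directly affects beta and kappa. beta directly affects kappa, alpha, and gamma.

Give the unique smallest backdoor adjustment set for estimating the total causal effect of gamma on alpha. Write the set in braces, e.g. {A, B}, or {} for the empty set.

Variables eligible for adjustment (non-descendants of gamma, excluding gamma and alpha): {beta, delta, eps, eta}.
Backdoor paths from gamma to alpha:
  P1: gamma <- beta -> alpha
  P2: gamma <- delta -> alpha
The empty set is not sufficient: P1 (gamma <- beta -> alpha) has no collider blocking it and no conditioned non-collider, so it is open.
Try {beta, delta}:
  P1: blocked at fork node beta ∈ conditioning set.
  P2: blocked at fork node delta ∈ conditioning set.
{beta, delta} contains no descendant of gamma and blocks every backdoor path.
Every element of {beta, delta} is needed (dropping beta leaves P1 open; dropping delta leaves P2 open), so no proper subset is valid.
Among all size-2 subsets of the eligible variables, only {beta, delta} blocks every backdoor path, so it is the unique smallest valid adjustment set.

{beta, delta}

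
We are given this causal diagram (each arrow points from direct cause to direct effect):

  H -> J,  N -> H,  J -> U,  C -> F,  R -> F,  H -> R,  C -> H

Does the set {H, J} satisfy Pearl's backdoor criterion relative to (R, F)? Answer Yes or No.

Backdoor paths from R to F (paths whose first edge points into R):
  P1: R <- H <- C -> F
Condition 1 (no descendant of R in the set): holds — descendants of R are {F}; none are in {H, J}.
Condition 2 (every backdoor path blocked by {H, J}):
  P1: blocked at chain node H ∈ conditioning set.
{H, J} satisfies the backdoor criterion.

Yes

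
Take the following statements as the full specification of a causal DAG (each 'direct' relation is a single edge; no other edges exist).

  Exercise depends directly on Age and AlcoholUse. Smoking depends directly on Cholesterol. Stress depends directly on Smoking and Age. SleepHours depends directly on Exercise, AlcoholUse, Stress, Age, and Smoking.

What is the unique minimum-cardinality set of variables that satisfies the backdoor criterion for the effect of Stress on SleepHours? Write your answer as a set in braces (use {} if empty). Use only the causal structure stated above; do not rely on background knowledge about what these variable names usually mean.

{Age, Smoking}

Variables eligible for adjustment (non-descendants of Stress, excluding Stress and SleepHours): {Age, AlcoholUse, Cholesterol, Exercise, Smoking}.
Backdoor paths from Stress to SleepHours:
  P1: Stress <- Age -> Exercise <- AlcoholUse -> SleepHours
  P2: Stress <- Age -> Exercise -> SleepHours
  P3: Stress <- Age -> SleepHours
  P4: Stress <- Smoking -> SleepHours
The empty set is not sufficient: P2 (Stress <- Age -> Exercise -> SleepHours) has no collider blocking it and no conditioned non-collider, so it is open.
Try {Age, Smoking}:
  P1: blocked at fork node Age ∈ conditioning set.
  P2: blocked at fork node Age ∈ conditioning set.
  P3: blocked at fork node Age ∈ conditioning set.
  P4: blocked at fork node Smoking ∈ conditioning set.
{Age, Smoking} contains no descendant of Stress and blocks every backdoor path.
Every element of {Age, Smoking} is needed (dropping Age leaves P2 open; dropping Smoking leaves P4 open), so no proper subset is valid.
Among all size-2 subsets of the eligible variables, only {Age, Smoking} blocks every backdoor path, so it is the unique smallest valid adjustment set.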